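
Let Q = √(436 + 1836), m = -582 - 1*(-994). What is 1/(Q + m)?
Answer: 103/41868 - √142/41868 ≈ 0.0021755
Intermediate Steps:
m = 412 (m = -582 + 994 = 412)
Q = 4*√142 (Q = √2272 = 4*√142 ≈ 47.666)
1/(Q + m) = 1/(4*√142 + 412) = 1/(412 + 4*√142)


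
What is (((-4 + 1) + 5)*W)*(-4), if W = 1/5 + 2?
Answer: -88/5 ≈ -17.600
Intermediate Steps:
W = 11/5 (W = ⅕ + 2 = 11/5 ≈ 2.2000)
(((-4 + 1) + 5)*W)*(-4) = (((-4 + 1) + 5)*(11/5))*(-4) = ((-3 + 5)*(11/5))*(-4) = (2*(11/5))*(-4) = (22/5)*(-4) = -88/5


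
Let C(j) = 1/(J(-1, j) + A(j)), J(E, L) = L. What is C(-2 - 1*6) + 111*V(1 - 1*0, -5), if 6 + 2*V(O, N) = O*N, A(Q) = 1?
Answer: -8549/14 ≈ -610.64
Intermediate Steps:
V(O, N) = -3 + N*O/2 (V(O, N) = -3 + (O*N)/2 = -3 + (N*O)/2 = -3 + N*O/2)
C(j) = 1/(1 + j) (C(j) = 1/(j + 1) = 1/(1 + j))
C(-2 - 1*6) + 111*V(1 - 1*0, -5) = 1/(1 + (-2 - 1*6)) + 111*(-3 + (½)*(-5)*(1 - 1*0)) = 1/(1 + (-2 - 6)) + 111*(-3 + (½)*(-5)*(1 + 0)) = 1/(1 - 8) + 111*(-3 + (½)*(-5)*1) = 1/(-7) + 111*(-3 - 5/2) = -⅐ + 111*(-11/2) = -⅐ - 1221/2 = -8549/14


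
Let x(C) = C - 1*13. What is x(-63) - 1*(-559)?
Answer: 483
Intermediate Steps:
x(C) = -13 + C (x(C) = C - 13 = -13 + C)
x(-63) - 1*(-559) = (-13 - 63) - 1*(-559) = -76 + 559 = 483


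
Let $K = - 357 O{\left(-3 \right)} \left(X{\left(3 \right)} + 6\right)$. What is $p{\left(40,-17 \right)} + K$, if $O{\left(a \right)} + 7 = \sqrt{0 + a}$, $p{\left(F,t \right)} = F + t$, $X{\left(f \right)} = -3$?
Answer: $7520 - 1071 i \sqrt{3} \approx 7520.0 - 1855.0 i$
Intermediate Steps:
$O{\left(a \right)} = -7 + \sqrt{a}$ ($O{\left(a \right)} = -7 + \sqrt{0 + a} = -7 + \sqrt{a}$)
$K = 7497 - 1071 i \sqrt{3}$ ($K = - 357 \left(-7 + \sqrt{-3}\right) \left(-3 + 6\right) = - 357 \left(-7 + i \sqrt{3}\right) 3 = - 357 \left(-21 + 3 i \sqrt{3}\right) = 7497 - 1071 i \sqrt{3} \approx 7497.0 - 1855.0 i$)
$p{\left(40,-17 \right)} + K = \left(40 - 17\right) + \left(7497 - 1071 i \sqrt{3}\right) = 23 + \left(7497 - 1071 i \sqrt{3}\right) = 7520 - 1071 i \sqrt{3}$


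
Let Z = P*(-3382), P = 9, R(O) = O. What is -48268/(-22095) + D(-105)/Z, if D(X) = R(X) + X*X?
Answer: 68216888/37362645 ≈ 1.8258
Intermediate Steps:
Z = -30438 (Z = 9*(-3382) = -30438)
D(X) = X + X**2 (D(X) = X + X*X = X + X**2)
-48268/(-22095) + D(-105)/Z = -48268/(-22095) - 105*(1 - 105)/(-30438) = -48268*(-1/22095) - 105*(-104)*(-1/30438) = 48268/22095 + 10920*(-1/30438) = 48268/22095 - 1820/5073 = 68216888/37362645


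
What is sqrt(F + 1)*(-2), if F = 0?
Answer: -2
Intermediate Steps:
sqrt(F + 1)*(-2) = sqrt(0 + 1)*(-2) = sqrt(1)*(-2) = 1*(-2) = -2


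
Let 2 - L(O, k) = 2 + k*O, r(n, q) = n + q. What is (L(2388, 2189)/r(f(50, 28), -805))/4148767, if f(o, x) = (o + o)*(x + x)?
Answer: -5227332/19893337765 ≈ -0.00026277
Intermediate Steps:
f(o, x) = 4*o*x (f(o, x) = (2*o)*(2*x) = 4*o*x)
L(O, k) = -O*k (L(O, k) = 2 - (2 + k*O) = 2 - (2 + O*k) = 2 + (-2 - O*k) = -O*k)
(L(2388, 2189)/r(f(50, 28), -805))/4148767 = ((-1*2388*2189)/(4*50*28 - 805))/4148767 = -5227332/(5600 - 805)*(1/4148767) = -5227332/4795*(1/4148767) = -5227332*1/4795*(1/4148767) = -5227332/4795*1/4148767 = -5227332/19893337765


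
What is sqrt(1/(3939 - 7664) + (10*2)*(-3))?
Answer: I*sqrt(33301649)/745 ≈ 7.746*I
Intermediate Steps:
sqrt(1/(3939 - 7664) + (10*2)*(-3)) = sqrt(1/(-3725) + 20*(-3)) = sqrt(-1/3725 - 60) = sqrt(-223501/3725) = I*sqrt(33301649)/745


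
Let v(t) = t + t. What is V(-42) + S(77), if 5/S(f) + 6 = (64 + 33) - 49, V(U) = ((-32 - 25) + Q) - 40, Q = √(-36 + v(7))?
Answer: -4069/42 + I*√22 ≈ -96.881 + 4.6904*I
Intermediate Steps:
v(t) = 2*t
Q = I*√22 (Q = √(-36 + 2*7) = √(-36 + 14) = √(-22) = I*√22 ≈ 4.6904*I)
V(U) = -97 + I*√22 (V(U) = ((-32 - 25) + I*√22) - 40 = (-57 + I*√22) - 40 = -97 + I*√22)
S(f) = 5/42 (S(f) = 5/(-6 + ((64 + 33) - 49)) = 5/(-6 + (97 - 49)) = 5/(-6 + 48) = 5/42)
V(-42) + S(77) = (-97 + I*√22) + 5/42 = -4069/42 + I*√22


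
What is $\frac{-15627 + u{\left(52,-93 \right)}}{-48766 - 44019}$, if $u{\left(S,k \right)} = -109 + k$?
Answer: $\frac{1439}{8435} \approx 0.1706$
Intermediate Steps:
$\frac{-15627 + u{\left(52,-93 \right)}}{-48766 - 44019} = \frac{-15627 - 202}{-48766 - 44019} = \frac{-15627 - 202}{-92785} = \left(-15829\right) \left(- \frac{1}{92785}\right) = \frac{1439}{8435}$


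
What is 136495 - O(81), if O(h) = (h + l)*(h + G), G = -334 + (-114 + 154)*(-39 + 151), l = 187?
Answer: -996341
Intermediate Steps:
G = 4146 (G = -334 + 40*112 = -334 + 4480 = 4146)
O(h) = (187 + h)*(4146 + h) (O(h) = (h + 187)*(h + 4146) = (187 + h)*(4146 + h))
136495 - O(81) = 136495 - (775302 + 81² + 4333*81) = 136495 - (775302 + 6561 + 350973) = 136495 - 1*1132836 = 136495 - 1132836 = -996341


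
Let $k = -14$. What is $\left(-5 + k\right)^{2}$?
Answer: $361$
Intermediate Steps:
$\left(-5 + k\right)^{2} = \left(-5 - 14\right)^{2} = \left(-19\right)^{2} = 361$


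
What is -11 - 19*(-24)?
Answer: 445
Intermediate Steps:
-11 - 19*(-24) = -11 + 456 = 445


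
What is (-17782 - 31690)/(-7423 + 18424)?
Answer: -49472/11001 ≈ -4.4970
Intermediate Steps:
(-17782 - 31690)/(-7423 + 18424) = -49472/11001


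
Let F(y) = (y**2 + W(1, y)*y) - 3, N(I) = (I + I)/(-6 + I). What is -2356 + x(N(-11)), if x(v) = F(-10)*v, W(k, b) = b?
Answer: -35718/17 ≈ -2101.1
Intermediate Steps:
N(I) = 2*I/(-6 + I) (N(I) = (2*I)/(-6 + I) = 2*I/(-6 + I))
F(y) = -3 + 2*y**2 (F(y) = (y**2 + y*y) - 3 = (y**2 + y**2) - 3 = 2*y**2 - 3 = -3 + 2*y**2)
x(v) = 197*v (x(v) = (-3 + 2*(-10)**2)*v = (-3 + 2*100)*v = (-3 + 200)*v = 197*v)
-2356 + x(N(-11)) = -2356 + 197*(2*(-11)/(-6 - 11)) = -2356 + 197*(2*(-11)/(-17)) = -2356 + 197*(2*(-11)*(-1/17)) = -2356 + 197*(22/17) = -2356 + 4334/17 = -35718/17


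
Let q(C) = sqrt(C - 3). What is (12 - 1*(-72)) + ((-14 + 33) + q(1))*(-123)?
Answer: -2253 - 123*I*sqrt(2) ≈ -2253.0 - 173.95*I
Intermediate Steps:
q(C) = sqrt(-3 + C)
(12 - 1*(-72)) + ((-14 + 33) + q(1))*(-123) = (12 - 1*(-72)) + ((-14 + 33) + sqrt(-3 + 1))*(-123) = (12 + 72) + (19 + sqrt(-2))*(-123) = 84 + (19 + I*sqrt(2))*(-123) = 84 + (-2337 - 123*I*sqrt(2)) = -2253 - 123*I*sqrt(2)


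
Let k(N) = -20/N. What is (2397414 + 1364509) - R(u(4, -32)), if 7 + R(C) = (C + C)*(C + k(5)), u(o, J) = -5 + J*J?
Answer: 1693360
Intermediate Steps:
u(o, J) = -5 + J²
R(C) = -7 + 2*C*(-4 + C) (R(C) = -7 + (C + C)*(C - 20/5) = -7 + (2*C)*(C - 20*⅕) = -7 + (2*C)*(C - 4) = -7 + (2*C)*(-4 + C) = -7 + 2*C*(-4 + C))
(2397414 + 1364509) - R(u(4, -32)) = (2397414 + 1364509) - (-7 - 8*(-5 + (-32)²) + 2*(-5 + (-32)²)²) = 3761923 - (-7 - 8*(-5 + 1024) + 2*(-5 + 1024)²) = 3761923 - (-7 - 8*1019 + 2*1019²) = 3761923 - (-7 - 8152 + 2*1038361) = 3761923 - (-7 - 8152 + 2076722) = 3761923 - 1*2068563 = 3761923 - 2068563 = 1693360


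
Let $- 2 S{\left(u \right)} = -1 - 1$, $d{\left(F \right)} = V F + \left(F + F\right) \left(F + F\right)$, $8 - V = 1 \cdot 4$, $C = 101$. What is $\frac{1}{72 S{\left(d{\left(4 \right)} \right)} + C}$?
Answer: $\frac{1}{173} \approx 0.0057803$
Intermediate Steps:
$V = 4$ ($V = 8 - 1 \cdot 4 = 8 - 4 = 4$)
$d{\left(F \right)} = 4 F + 4 F^{2}$ ($d{\left(F \right)} = 4 F + \left(F + F\right) \left(F + F\right) = 4 F + 2 F 2 F = 4 F + 4 F^{2}$)
$S{\left(u \right)} = 1$ ($S{\left(u \right)} = - \frac{-1 - 1}{2} = \left(- \frac{1}{2}\right) \left(-2\right) = 1$)
$\frac{1}{72 S{\left(d{\left(4 \right)} \right)} + C} = \frac{1}{72 \cdot 1 + 101} = \frac{1}{72 + 101} = \frac{1}{173}$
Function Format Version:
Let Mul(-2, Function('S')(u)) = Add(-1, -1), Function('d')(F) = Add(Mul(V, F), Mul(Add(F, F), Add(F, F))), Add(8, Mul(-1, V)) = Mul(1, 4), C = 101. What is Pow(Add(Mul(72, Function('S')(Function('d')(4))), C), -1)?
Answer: Rational(1, 173) ≈ 0.0057803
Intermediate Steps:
V = 4 (V = Add(8, Mul(-1, Mul(1, 4))) = Add(8, Mul(-1, 4)) = Add(8, -4) = 4)
Function('d')(F) = Add(Mul(4, F), Mul(4, Pow(F, 2))) (Function('d')(F) = Add(Mul(4, F), Mul(Add(F, F), Add(F, F))) = Add(Mul(4, F), Mul(Mul(2, F), Mul(2, F))) = Add(Mul(4, F), Mul(4, Pow(F, 2))))
Function('S')(u) = 1 (Function('S')(u) = Mul(Rational(-1, 2), Add(-1, -1)) = Mul(Rational(-1, 2), -2) = 1)
Pow(Add(Mul(72, Function('S')(Function('d')(4))), C), -1) = Pow(Add(Mul(72, 1), 101), -1) = Pow(Add(72, 101), -1) = Pow(173, -1) = Rational(1, 173)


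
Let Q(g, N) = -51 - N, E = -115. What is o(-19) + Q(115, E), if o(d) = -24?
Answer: 40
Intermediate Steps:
o(-19) + Q(115, E) = -24 + (-51 - 1*(-115)) = -24 + (-51 + 115) = -24 + 64 = 40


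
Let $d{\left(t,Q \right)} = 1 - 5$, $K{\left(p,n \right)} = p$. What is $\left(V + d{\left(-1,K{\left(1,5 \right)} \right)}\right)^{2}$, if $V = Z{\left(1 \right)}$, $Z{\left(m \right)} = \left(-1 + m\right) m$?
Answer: $16$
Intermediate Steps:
$d{\left(t,Q \right)} = -4$ ($d{\left(t,Q \right)} = 1 - 5 = -4$)
$Z{\left(m \right)} = m \left(-1 + m\right)$
$V = 0$ ($V = 1 \left(-1 + 1\right) = 1 \cdot 0 = 0$)
$\left(V + d{\left(-1,K{\left(1,5 \right)} \right)}\right)^{2} = \left(0 - 4\right)^{2} = \left(-4\right)^{2} = 16$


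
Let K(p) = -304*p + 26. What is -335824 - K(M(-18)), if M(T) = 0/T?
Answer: -335850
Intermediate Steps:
M(T) = 0
K(p) = 26 - 304*p
-335824 - K(M(-18)) = -335824 - (26 - 304*0) = -335824 - (26 + 0) = -335824 - 1*26 = -335824 - 26 = -335850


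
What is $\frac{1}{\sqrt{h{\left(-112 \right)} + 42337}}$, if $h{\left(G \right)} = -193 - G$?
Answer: $\frac{\sqrt{2641}}{10564} \approx 0.0048647$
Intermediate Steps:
$\frac{1}{\sqrt{h{\left(-112 \right)} + 42337}} = \frac{1}{\sqrt{\left(-193 - -112\right) + 42337}} = \frac{1}{\sqrt{\left(-193 + 112\right) + 42337}} = \frac{1}{\sqrt{-81 + 42337}} = \frac{1}{\sqrt{42256}} = \frac{1}{4 \sqrt{2641}} = \frac{\sqrt{2641}}{10564}$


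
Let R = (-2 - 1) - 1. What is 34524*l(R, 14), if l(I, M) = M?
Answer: 483336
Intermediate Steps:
R = -4 (R = -3 - 1 = -4)
34524*l(R, 14) = 34524*14 = 483336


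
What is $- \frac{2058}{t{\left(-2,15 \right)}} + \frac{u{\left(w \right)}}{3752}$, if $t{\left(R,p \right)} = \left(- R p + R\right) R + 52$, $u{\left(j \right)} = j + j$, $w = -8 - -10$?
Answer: $\frac{241301}{469} \approx 514.5$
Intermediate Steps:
$w = 2$ ($w = -8 + 10 = 2$)
$u{\left(j \right)} = 2 j$
$t{\left(R,p \right)} = 52 + R \left(R - R p\right)$ ($t{\left(R,p \right)} = \left(- R p + R\right) R + 52 = \left(R - R p\right) R + 52 = R \left(R - R p\right) + 52 = 52 + R \left(R - R p\right)$)
$- \frac{2058}{t{\left(-2,15 \right)}} + \frac{u{\left(w \right)}}{3752} = - \frac{2058}{52 + \left(-2\right)^{2} - 15 \left(-2\right)^{2}} + \frac{2 \cdot 2}{3752} = - \frac{2058}{52 + 4 - 15 \cdot 4} + 4 \cdot \frac{1}{3752} = - \frac{2058}{52 + 4 - 60} + \frac{1}{938} = - \frac{2058}{-4} + \frac{1}{938} = \left(-2058\right) \left(- \frac{1}{4}\right) + \frac{1}{938} = \frac{1029}{2} + \frac{1}{938} = \frac{241301}{469}$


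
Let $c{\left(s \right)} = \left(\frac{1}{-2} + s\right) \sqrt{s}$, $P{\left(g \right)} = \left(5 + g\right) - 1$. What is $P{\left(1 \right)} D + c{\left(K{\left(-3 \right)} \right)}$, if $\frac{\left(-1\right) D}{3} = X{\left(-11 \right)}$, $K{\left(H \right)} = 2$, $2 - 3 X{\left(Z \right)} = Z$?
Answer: $-65 + \frac{3 \sqrt{2}}{2} \approx -62.879$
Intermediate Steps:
$X{\left(Z \right)} = \frac{2}{3} - \frac{Z}{3}$
$P{\left(g \right)} = 4 + g$
$D = -13$ ($D = - 3 \left(\frac{2}{3} - - \frac{11}{3}\right) = - 3 \left(\frac{2}{3} + \frac{11}{3}\right) = \left(-3\right) \frac{13}{3} = -13$)
$c{\left(s \right)} = \sqrt{s} \left(- \frac{1}{2} + s\right)$ ($c{\left(s \right)} = \left(- \frac{1}{2} + s\right) \sqrt{s} = \sqrt{s} \left(- \frac{1}{2} + s\right)$)
$P{\left(1 \right)} D + c{\left(K{\left(-3 \right)} \right)} = \left(4 + 1\right) \left(-13\right) + \sqrt{2} \left(- \frac{1}{2} + 2\right) = 5 \left(-13\right) + \sqrt{2} \cdot \frac{3}{2} = -65 + \frac{3 \sqrt{2}}{2}$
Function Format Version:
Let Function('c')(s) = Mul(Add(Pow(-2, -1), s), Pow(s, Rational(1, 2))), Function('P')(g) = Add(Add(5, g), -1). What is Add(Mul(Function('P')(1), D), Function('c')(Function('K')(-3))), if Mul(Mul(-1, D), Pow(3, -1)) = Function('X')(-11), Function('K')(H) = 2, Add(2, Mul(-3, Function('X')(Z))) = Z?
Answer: Add(-65, Mul(Rational(3, 2), Pow(2, Rational(1, 2)))) ≈ -62.879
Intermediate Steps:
Function('X')(Z) = Add(Rational(2, 3), Mul(Rational(-1, 3), Z))
Function('P')(g) = Add(4, g)
D = -13 (D = Mul(-3, Add(Rational(2, 3), Mul(Rational(-1, 3), -11))) = Mul(-3, Add(Rational(2, 3), Rational(11, 3))) = Mul(-3, Rational(13, 3)) = -13)
Function('c')(s) = Mul(Pow(s, Rational(1, 2)), Add(Rational(-1, 2), s)) (Function('c')(s) = Mul(Add(Rational(-1, 2), s), Pow(s, Rational(1, 2))) = Mul(Pow(s, Rational(1, 2)), Add(Rational(-1, 2), s)))
Add(Mul(Function('P')(1), D), Function('c')(Function('K')(-3))) = Add(Mul(Add(4, 1), -13), Mul(Pow(2, Rational(1, 2)), Add(Rational(-1, 2), 2))) = Add(Mul(5, -13), Mul(Pow(2, Rational(1, 2)), Rational(3, 2))) = Add(-65, Mul(Rational(3, 2), Pow(2, Rational(1, 2))))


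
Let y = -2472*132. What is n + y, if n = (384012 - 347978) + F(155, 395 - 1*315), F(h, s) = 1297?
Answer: -288973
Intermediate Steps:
y = -326304
n = 37331 (n = (384012 - 347978) + 1297 = 36034 + 1297 = 37331)
n + y = 37331 - 326304 = -288973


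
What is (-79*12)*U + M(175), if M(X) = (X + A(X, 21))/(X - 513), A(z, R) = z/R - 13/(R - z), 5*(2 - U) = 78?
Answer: 10066016689/780780 ≈ 12892.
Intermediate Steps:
U = -68/5 (U = 2 - 1/5*78 = 2 - 78/5 = -68/5 ≈ -13.600)
A(z, R) = -13/(R - z) + z/R
M(X) = (X + (-273 - X**2 + 21*X)/(21*(21 - X)))/(-513 + X) (M(X) = (X + (-X**2 - 13*21 + 21*X)/(21*(21 - X)))/(X - 513) = (X + (-X**2 - 273 + 21*X)/(21*(21 - X)))/(-513 + X) = (X + (-273 - X**2 + 21*X)/(21*(21 - X)))/(-513 + X))
(-79*12)*U + M(175) = -79*12*(-68/5) + (273 - 462*175 + 22*175**2)/(21*(10773 + 175**2 - 534*175)) = -948*(-68/5) + (273 - 80850 + 22*30625)/(21*(10773 + 30625 - 93450)) = 64464/5 + (1/21)*(273 - 80850 + 673750)/(-52052) = 64464/5 + (1/21)*(-1/52052)*593173 = 64464/5 - 84739/156156 = 10066016689/780780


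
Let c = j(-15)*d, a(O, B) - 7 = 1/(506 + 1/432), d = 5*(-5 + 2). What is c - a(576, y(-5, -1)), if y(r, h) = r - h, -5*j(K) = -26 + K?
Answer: -28417522/218593 ≈ -130.00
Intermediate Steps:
d = -15 (d = 5*(-3) = -15)
j(K) = 26/5 - K/5 (j(K) = -(-26 + K)/5 = 26/5 - K/5)
a(O, B) = 1530583/218593 (a(O, B) = 7 + 1/(506 + 1/432) = 7 + 1/(218593/432) = 7 + 432/218593 = 1530583/218593)
c = -123 (c = (26/5 - ⅕*(-15))*(-15) = (26/5 + 3)*(-15) = (41/5)*(-15) = -123)
c - a(576, y(-5, -1)) = -123 - 1*1530583/218593 = -123 - 1530583/218593 = -28417522/218593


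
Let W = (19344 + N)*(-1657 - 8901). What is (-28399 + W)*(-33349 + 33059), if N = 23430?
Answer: 130974524390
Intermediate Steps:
W = -451607892 (W = (19344 + 23430)*(-1657 - 8901) = 42774*(-10558) = -451607892)
(-28399 + W)*(-33349 + 33059) = (-28399 - 451607892)*(-33349 + 33059) = -451636291*(-290) = 130974524390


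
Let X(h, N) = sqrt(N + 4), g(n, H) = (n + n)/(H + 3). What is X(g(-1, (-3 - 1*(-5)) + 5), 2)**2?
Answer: 6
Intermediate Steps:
g(n, H) = 2*n/(3 + H) (g(n, H) = (2*n)/(3 + H) = 2*n/(3 + H))
X(h, N) = sqrt(4 + N)
X(g(-1, (-3 - 1*(-5)) + 5), 2)**2 = (sqrt(4 + 2))**2 = (sqrt(6))**2 = 6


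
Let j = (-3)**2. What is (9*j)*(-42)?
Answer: -3402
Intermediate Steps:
j = 9
(9*j)*(-42) = (9*9)*(-42) = 81*(-42) = -3402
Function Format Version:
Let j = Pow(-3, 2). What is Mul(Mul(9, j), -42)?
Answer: -3402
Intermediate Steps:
j = 9
Mul(Mul(9, j), -42) = Mul(Mul(9, 9), -42) = Mul(81, -42) = -3402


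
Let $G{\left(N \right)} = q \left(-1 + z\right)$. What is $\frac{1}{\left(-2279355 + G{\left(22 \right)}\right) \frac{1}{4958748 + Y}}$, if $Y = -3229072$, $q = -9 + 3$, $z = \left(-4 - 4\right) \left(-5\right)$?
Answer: $- \frac{133052}{175353} \approx -0.75877$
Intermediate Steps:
$z = 40$ ($z = \left(-8\right) \left(-5\right) = 40$)
$q = -6$
$G{\left(N \right)} = -234$ ($G{\left(N \right)} = - 6 \left(-1 + 40\right) = \left(-6\right) 39 = -234$)
$\frac{1}{\left(-2279355 + G{\left(22 \right)}\right) \frac{1}{4958748 + Y}} = \frac{1}{\left(-2279355 - 234\right) \frac{1}{4958748 - 3229072}} = \frac{1}{\left(-2279589\right) \frac{1}{1729676}} = \frac{1}{- \frac{175353}{133052}} = - \frac{133052}{175353}$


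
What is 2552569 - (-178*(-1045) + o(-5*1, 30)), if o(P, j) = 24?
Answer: 2366535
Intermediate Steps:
2552569 - (-178*(-1045) + o(-5*1, 30)) = 2552569 - (-178*(-1045) + 24) = 2552569 - (186010 + 24) = 2552569 - 1*186034 = 2552569 - 186034 = 2366535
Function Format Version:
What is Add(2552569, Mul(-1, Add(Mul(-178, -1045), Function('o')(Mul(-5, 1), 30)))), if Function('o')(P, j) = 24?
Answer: 2366535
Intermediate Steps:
Add(2552569, Mul(-1, Add(Mul(-178, -1045), Function('o')(Mul(-5, 1), 30)))) = Add(2552569, Mul(-1, Add(Mul(-178, -1045), 24))) = Add(2552569, Mul(-1, Add(186010, 24))) = Add(2552569, Mul(-1, 186034)) = Add(2552569, -186034) = 2366535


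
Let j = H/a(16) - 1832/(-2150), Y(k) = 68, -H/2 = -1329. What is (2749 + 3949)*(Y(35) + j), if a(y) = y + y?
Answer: 8750705919/8600 ≈ 1.0175e+6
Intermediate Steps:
H = 2658 (H = -2*(-1329) = 2658)
a(y) = 2*y
j = 1443331/17200 (j = 2658/((2*16)) - 1832/(-2150) = 2658/32 - 1832*(-1/2150) = 2658*(1/32) + 916/1075 = 1329/16 + 916/1075 = 1443331/17200 ≈ 83.915)
(2749 + 3949)*(Y(35) + j) = (2749 + 3949)*(68 + 1443331/17200) = 6698*(2612931/17200) = 8750705919/8600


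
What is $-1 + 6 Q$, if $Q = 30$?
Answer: $179$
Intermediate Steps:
$-1 + 6 Q = -1 + 6 \cdot 30 = -1 + 180 = 179$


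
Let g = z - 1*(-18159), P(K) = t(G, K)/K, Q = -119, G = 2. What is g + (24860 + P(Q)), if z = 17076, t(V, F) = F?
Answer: 60096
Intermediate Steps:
P(K) = 1 (P(K) = K/K = 1)
g = 35235 (g = 17076 - 1*(-18159) = 17076 + 18159 = 35235)
g + (24860 + P(Q)) = 35235 + (24860 + 1) = 35235 + 24861 = 60096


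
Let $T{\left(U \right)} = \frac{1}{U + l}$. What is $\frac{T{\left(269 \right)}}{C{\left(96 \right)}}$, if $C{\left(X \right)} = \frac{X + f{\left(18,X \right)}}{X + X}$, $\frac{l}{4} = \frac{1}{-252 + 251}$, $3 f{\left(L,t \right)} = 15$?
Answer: $\frac{192}{26765} \approx 0.0071735$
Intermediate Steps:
$f{\left(L,t \right)} = 5$ ($f{\left(L,t \right)} = \frac{1}{3} \cdot 15 = 5$)
$l = -4$ ($l = \frac{4}{-252 + 251} = \frac{4}{-1} = 4 \left(-1\right) = -4$)
$C{\left(X \right)} = \frac{5 + X}{2 X}$ ($C{\left(X \right)} = \frac{X + 5}{X + X} = \frac{5 + X}{2 X}$)
$T{\left(U \right)} = \frac{1}{-4 + U}$ ($T{\left(U \right)} = \frac{1}{U - 4} = \frac{1}{-4 + U}$)
$\frac{T{\left(269 \right)}}{C{\left(96 \right)}} = \frac{1}{\left(-4 + 269\right) \frac{5 + 96}{2 \cdot 96}} = \frac{1}{265 \cdot \frac{1}{2} \cdot \frac{1}{96} \cdot 101} = \frac{1}{265 \cdot \frac{101}{192}} = \frac{1}{265} \cdot \frac{192}{101} = \frac{192}{26765}$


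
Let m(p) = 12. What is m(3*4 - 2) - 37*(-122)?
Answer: 4526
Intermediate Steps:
m(3*4 - 2) - 37*(-122) = 12 - 37*(-122) = 12 + 4514 = 4526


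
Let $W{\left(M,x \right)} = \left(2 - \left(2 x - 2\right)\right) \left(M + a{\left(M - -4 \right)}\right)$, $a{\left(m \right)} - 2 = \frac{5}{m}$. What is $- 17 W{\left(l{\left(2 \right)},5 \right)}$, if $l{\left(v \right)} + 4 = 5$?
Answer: $408$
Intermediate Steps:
$l{\left(v \right)} = 1$ ($l{\left(v \right)} = -4 + 5 = 1$)
$a{\left(m \right)} = 2 + \frac{5}{m}$
$W{\left(M,x \right)} = \left(4 - 2 x\right) \left(2 + M + \frac{5}{4 + M}\right)$ ($W{\left(M,x \right)} = \left(2 - \left(2 x - 2\right)\right) \left(M + \left(2 + \frac{5}{M - -4}\right)\right) = \left(2 - \left(-2 + 2 x\right)\right) \left(M + \left(2 + \frac{5}{M + 4}\right)\right) = \left(2 - \left(-2 + 2 x\right)\right) \left(M + \left(2 + \frac{5}{4 + M}\right)\right) = \left(4 - 2 x\right) \left(2 + M + \frac{5}{4 + M}\right)$)
$- 17 W{\left(l{\left(2 \right)},5 \right)} = - 17 \frac{2 \left(26 + 4 \cdot 1 - 5 \left(13 + 2 \cdot 1\right) + 1 \left(2 - 5\right) \left(4 + 1\right)\right)}{4 + 1} = - 17 \frac{2 \left(26 + 4 - 5 \left(13 + 2\right) + 1 \left(2 - 5\right) 5\right)}{5} = - 17 \cdot 2 \cdot \frac{1}{5} \left(26 + 4 - 5 \cdot 15 + 1 \left(-3\right) 5\right) = - 17 \cdot 2 \cdot \frac{1}{5} \left(26 + 4 - 75 - 15\right) = - 17 \cdot 2 \cdot \frac{1}{5} \left(-60\right) = \left(-17\right) \left(-24\right) = 408$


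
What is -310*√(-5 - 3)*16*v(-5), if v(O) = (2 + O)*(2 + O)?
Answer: -89280*I*√2 ≈ -1.2626e+5*I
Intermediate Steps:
v(O) = (2 + O)²
-310*√(-5 - 3)*16*v(-5) = -310*√(-5 - 3)*16*(2 - 5)² = -310*√(-8)*16*(-3)² = -310*(2*I*√2)*16*9 = -310*32*I*√2*9 = -89280*I*√2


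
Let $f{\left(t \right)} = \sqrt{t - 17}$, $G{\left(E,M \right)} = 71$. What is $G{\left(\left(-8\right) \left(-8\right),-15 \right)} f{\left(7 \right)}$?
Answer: $71 i \sqrt{10} \approx 224.52 i$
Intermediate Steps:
$f{\left(t \right)} = \sqrt{-17 + t}$
$G{\left(\left(-8\right) \left(-8\right),-15 \right)} f{\left(7 \right)} = 71 \sqrt{-17 + 7} = 71 \sqrt{-10} = 71 i \sqrt{10}$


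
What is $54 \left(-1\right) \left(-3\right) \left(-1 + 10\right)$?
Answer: $1458$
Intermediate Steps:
$54 \left(-1\right) \left(-3\right) \left(-1 + 10\right) = 54 \cdot 3 \cdot 9 = 54 \cdot 27 = 1458$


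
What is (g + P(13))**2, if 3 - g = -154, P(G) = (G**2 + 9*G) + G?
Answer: 207936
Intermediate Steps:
P(G) = G**2 + 10*G
g = 157 (g = 3 - 1*(-154) = 3 + 154 = 157)
(g + P(13))**2 = (157 + 13*(10 + 13))**2 = (157 + 13*23)**2 = (157 + 299)**2 = 456**2 = 207936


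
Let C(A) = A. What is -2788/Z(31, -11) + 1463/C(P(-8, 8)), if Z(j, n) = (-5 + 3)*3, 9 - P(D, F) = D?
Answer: 28087/51 ≈ 550.73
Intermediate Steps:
P(D, F) = 9 - D
Z(j, n) = -6 (Z(j, n) = -2*3 = -6)
-2788/Z(31, -11) + 1463/C(P(-8, 8)) = -2788/(-6) + 1463/(9 - 1*(-8)) = -2788*(-1/6) + 1463/(9 + 8) = 1394/3 + 1463/17 = 28087/51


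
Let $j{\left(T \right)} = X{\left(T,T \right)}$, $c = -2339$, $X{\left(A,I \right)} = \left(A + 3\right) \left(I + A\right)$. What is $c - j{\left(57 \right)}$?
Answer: $-9179$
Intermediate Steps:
$X{\left(A,I \right)} = \left(3 + A\right) \left(A + I\right)$
$j{\left(T \right)} = 2 T^{2} + 6 T$ ($j{\left(T \right)} = T^{2} + 3 T + 3 T + T T = T^{2} + 3 T + 3 T + T^{2} = 2 T^{2} + 6 T$)
$c - j{\left(57 \right)} = -2339 - 2 \cdot 57 \left(3 + 57\right) = -2339 - 2 \cdot 57 \cdot 60 = -2339 - 6840 = -9179$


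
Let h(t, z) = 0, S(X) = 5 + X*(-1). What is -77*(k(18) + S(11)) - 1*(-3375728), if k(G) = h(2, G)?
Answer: 3376190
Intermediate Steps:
S(X) = 5 - X
k(G) = 0
-77*(k(18) + S(11)) - 1*(-3375728) = -77*(0 + (5 - 1*11)) - 1*(-3375728) = -77*(0 + (5 - 11)) + 3375728 = -77*(0 - 6) + 3375728 = -77*(-6) + 3375728 = 462 + 3375728 = 3376190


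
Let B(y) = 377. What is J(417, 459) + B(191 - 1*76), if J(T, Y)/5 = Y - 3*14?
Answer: 2462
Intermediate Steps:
J(T, Y) = -210 + 5*Y (J(T, Y) = 5*(Y - 3*14) = 5*(Y - 42) = 5*(-42 + Y) = -210 + 5*Y)
J(417, 459) + B(191 - 1*76) = (-210 + 5*459) + 377 = (-210 + 2295) + 377 = 2085 + 377 = 2462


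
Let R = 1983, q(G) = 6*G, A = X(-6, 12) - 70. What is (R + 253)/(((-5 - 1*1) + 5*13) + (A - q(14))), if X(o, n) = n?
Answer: -2236/83 ≈ -26.940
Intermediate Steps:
A = -58 (A = 12 - 70 = -58)
(R + 253)/(((-5 - 1*1) + 5*13) + (A - q(14))) = (1983 + 253)/(((-5 - 1*1) + 5*13) + (-58 - 6*14)) = 2236/(((-5 - 1) + 65) + (-58 - 1*84)) = 2236/((-6 + 65) + (-58 - 84)) = 2236/(59 - 142) = 2236/(-83) = 2236*(-1/83) = -2236/83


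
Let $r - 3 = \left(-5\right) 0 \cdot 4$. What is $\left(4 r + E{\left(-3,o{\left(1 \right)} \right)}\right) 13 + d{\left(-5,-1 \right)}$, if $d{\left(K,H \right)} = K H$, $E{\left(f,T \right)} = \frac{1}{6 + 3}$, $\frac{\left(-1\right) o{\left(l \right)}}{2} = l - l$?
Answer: $\frac{1462}{9} \approx 162.44$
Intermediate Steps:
$o{\left(l \right)} = 0$ ($o{\left(l \right)} = - 2 \left(l - l\right) = \left(-2\right) 0 = 0$)
$E{\left(f,T \right)} = \frac{1}{9}$
$r = 3$ ($r = 3 + \left(-5\right) 0 \cdot 4 = 3 + 0 \cdot 4 = 3 + 0 = 3$)
$d{\left(K,H \right)} = H K$
$\left(4 r + E{\left(-3,o{\left(1 \right)} \right)}\right) 13 + d{\left(-5,-1 \right)} = \left(4 \cdot 3 + \frac{1}{9}\right) 13 - -5 = \left(12 + \frac{1}{9}\right) 13 + 5 = \frac{109}{9} \cdot 13 + 5 = \frac{1417}{9} + 5 = \frac{1462}{9}$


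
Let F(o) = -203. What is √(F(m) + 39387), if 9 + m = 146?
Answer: 4*√2449 ≈ 197.95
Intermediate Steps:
m = 137 (m = -9 + 146 = 137)
√(F(m) + 39387) = √(-203 + 39387) = √39184 = 4*√2449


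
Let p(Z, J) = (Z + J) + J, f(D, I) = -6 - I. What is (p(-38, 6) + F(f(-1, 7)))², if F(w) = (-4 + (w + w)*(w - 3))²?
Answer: 28804199524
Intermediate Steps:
p(Z, J) = Z + 2*J (p(Z, J) = (J + Z) + J = Z + 2*J)
F(w) = (-4 + 2*w*(-3 + w))² (F(w) = (-4 + (2*w)*(-3 + w))² = (-4 + 2*w*(-3 + w))²)
(p(-38, 6) + F(f(-1, 7)))² = ((-38 + 2*6) + 4*(2 - (-6 - 1*7)² + 3*(-6 - 1*7))²)² = ((-38 + 12) + 4*(2 - (-6 - 7)² + 3*(-6 - 7))²)² = (-26 + 4*(2 - 1*(-13)² + 3*(-13))²)² = (-26 + 4*(2 - 1*169 - 39)²)² = (-26 + 4*(2 - 169 - 39)²)² = (-26 + 4*(-206)²)² = (-26 + 4*42436)² = (-26 + 169744)² = 169718² = 28804199524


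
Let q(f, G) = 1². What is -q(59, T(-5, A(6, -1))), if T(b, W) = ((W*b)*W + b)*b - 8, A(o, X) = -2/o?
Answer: -1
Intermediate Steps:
T(b, W) = -8 + b*(b + b*W²) (T(b, W) = (b*W² + b)*b - 8 = (b + b*W²)*b - 8 = b*(b + b*W²) - 8 = -8 + b*(b + b*W²))
q(f, G) = 1
-q(59, T(-5, A(6, -1))) = -1*1 = -1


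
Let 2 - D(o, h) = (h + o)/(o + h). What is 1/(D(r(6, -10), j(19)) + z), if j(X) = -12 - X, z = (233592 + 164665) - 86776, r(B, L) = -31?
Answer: 1/311482 ≈ 3.2105e-6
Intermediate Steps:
z = 311481 (z = 398257 - 86776 = 311481)
D(o, h) = 1 (D(o, h) = 2 - (h + o)/(o + h) = 2 - (h + o)/(h + o) = 2 - 1*1 = 2 - 1 = 1)
1/(D(r(6, -10), j(19)) + z) = 1/(1 + 311481) = 1/311482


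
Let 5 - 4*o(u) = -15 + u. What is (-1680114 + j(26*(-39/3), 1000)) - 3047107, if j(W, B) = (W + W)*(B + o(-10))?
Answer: -5408291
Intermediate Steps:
o(u) = 5 - u/4 (o(u) = 5/4 - (-15 + u)/4 = 5/4 + (15/4 - u/4) = 5 - u/4)
j(W, B) = 2*W*(15/2 + B) (j(W, B) = (W + W)*(B + (5 - ¼*(-10))) = (2*W)*(B + (5 + 5/2)) = (2*W)*(B + 15/2) = (2*W)*(15/2 + B) = 2*W*(15/2 + B))
(-1680114 + j(26*(-39/3), 1000)) - 3047107 = (-1680114 + (26*(-39/3))*(15 + 2*1000)) - 3047107 = (-1680114 + (26*(-39*⅓))*(15 + 2000)) - 3047107 = (-1680114 + (26*(-13))*2015) - 3047107 = (-1680114 - 338*2015) - 3047107 = (-1680114 - 681070) - 3047107 = -2361184 - 3047107 = -5408291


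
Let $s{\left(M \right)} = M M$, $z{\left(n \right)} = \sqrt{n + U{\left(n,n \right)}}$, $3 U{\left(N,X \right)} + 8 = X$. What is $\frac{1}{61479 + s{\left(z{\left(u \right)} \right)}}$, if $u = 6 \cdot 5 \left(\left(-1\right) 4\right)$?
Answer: $\frac{3}{183949} \approx 1.6309 \cdot 10^{-5}$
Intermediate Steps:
$U{\left(N,X \right)} = - \frac{8}{3} + \frac{X}{3}$
$u = -120$ ($u = 30 \left(-4\right) = -120$)
$z{\left(n \right)} = \sqrt{- \frac{8}{3} + \frac{4 n}{3}}$ ($z{\left(n \right)} = \sqrt{n + \left(- \frac{8}{3} + \frac{n}{3}\right)} = \sqrt{- \frac{8}{3} + \frac{4 n}{3}}$)
$s{\left(M \right)} = M^{2}$
$\frac{1}{61479 + s{\left(z{\left(u \right)} \right)}} = \frac{1}{61479 + \left(\frac{2 \sqrt{-6 + 3 \left(-120\right)}}{3}\right)^{2}} = \frac{1}{61479 + \left(\frac{2 \sqrt{-6 - 360}}{3}\right)^{2}} = \frac{1}{61479 + \left(\frac{2 \sqrt{-366}}{3}\right)^{2}} = \frac{1}{61479 + \left(\frac{2 i \sqrt{366}}{3}\right)^{2}} = \frac{1}{61479 - \frac{488}{3}} = \frac{1}{\frac{183949}{3}} = \frac{3}{183949}$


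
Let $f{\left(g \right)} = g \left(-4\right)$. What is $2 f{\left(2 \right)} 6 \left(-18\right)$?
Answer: $1728$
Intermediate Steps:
$f{\left(g \right)} = - 4 g$
$2 f{\left(2 \right)} 6 \left(-18\right) = 2 \left(-4\right) 2 \cdot 6 \left(-18\right) = 2 \left(\left(-8\right) 6\right) \left(-18\right) = 2 \left(-48\right) \left(-18\right) = \left(-96\right) \left(-18\right) = 1728$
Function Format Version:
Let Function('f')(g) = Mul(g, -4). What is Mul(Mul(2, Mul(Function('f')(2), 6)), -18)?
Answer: 1728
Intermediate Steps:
Function('f')(g) = Mul(-4, g)
Mul(Mul(2, Mul(Function('f')(2), 6)), -18) = Mul(Mul(2, Mul(Mul(-4, 2), 6)), -18) = Mul(Mul(2, Mul(-8, 6)), -18) = Mul(Mul(2, -48), -18) = Mul(-96, -18) = 1728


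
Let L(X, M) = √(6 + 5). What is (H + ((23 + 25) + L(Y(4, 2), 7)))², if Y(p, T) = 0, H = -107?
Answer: (59 - √11)² ≈ 3100.6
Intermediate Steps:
L(X, M) = √11
(H + ((23 + 25) + L(Y(4, 2), 7)))² = (-107 + ((23 + 25) + √11))² = (-107 + (48 + √11))² = (-59 + √11)²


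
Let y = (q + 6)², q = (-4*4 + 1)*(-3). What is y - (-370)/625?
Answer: 325199/125 ≈ 2601.6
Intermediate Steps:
q = 45 (q = (-16 + 1)*(-3) = -15*(-3) = 45)
y = 2601 (y = (45 + 6)² = 51² = 2601)
y - (-370)/625 = 2601 - (-370)/625 = 2601 - 1*(-74/125) = 2601 + 74/125 = 325199/125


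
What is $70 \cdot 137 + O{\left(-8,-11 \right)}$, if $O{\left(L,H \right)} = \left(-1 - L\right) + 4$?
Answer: $9601$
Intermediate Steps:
$O{\left(L,H \right)} = 3 - L$
$70 \cdot 137 + O{\left(-8,-11 \right)} = 70 \cdot 137 + \left(3 - -8\right) = 9590 + \left(3 + 8\right) = 9590 + 11 = 9601$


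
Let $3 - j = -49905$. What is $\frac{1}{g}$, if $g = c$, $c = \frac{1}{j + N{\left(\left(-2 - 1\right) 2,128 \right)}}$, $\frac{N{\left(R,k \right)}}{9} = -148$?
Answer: $48576$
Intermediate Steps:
$N{\left(R,k \right)} = -1332$ ($N{\left(R,k \right)} = 9 \left(-148\right) = -1332$)
$j = 49908$ ($j = 3 - -49905 = 3 + 49905 = 49908$)
$c = \frac{1}{48576}$ ($c = \frac{1}{49908 - 1332} = \frac{1}{48576} \approx 2.0586 \cdot 10^{-5}$)
$g = \frac{1}{48576} \approx 2.0586 \cdot 10^{-5}$
$\frac{1}{g} = \frac{1}{\frac{1}{48576}} = 48576$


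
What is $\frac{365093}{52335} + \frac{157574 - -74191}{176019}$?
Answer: $\frac{25464242014}{3070651455} \approx 8.2928$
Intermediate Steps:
$\frac{365093}{52335} + \frac{157574 - -74191}{176019} = 365093 \cdot \frac{1}{52335} + \left(157574 + 74191\right) \frac{1}{176019} = \frac{365093}{52335} + 231765 \cdot \frac{1}{176019} = \frac{365093}{52335} + \frac{77255}{58673} = \frac{25464242014}{3070651455}$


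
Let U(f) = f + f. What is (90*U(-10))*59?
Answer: -106200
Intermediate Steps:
U(f) = 2*f
(90*U(-10))*59 = (90*(2*(-10)))*59 = (90*(-20))*59 = -1800*59 = -106200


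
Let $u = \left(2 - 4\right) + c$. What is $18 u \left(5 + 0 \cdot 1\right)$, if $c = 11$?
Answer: $810$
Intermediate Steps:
$u = 9$ ($u = \left(2 - 4\right) + 11 = -2 + 11 = 9$)
$18 u \left(5 + 0 \cdot 1\right) = 18 \cdot 9 \left(5 + 0 \cdot 1\right) = 162 \left(5 + 0\right) = 162 \cdot 5 = 810$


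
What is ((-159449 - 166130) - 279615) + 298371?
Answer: -306823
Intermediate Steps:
((-159449 - 166130) - 279615) + 298371 = (-325579 - 279615) + 298371 = -605194 + 298371 = -306823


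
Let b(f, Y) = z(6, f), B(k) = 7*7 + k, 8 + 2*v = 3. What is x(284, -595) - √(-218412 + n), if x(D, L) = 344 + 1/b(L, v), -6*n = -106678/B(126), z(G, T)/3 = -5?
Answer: 5159/15 - I*√2406872181/105 ≈ 343.93 - 467.24*I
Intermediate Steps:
v = -5/2 (v = -4 + (½)*3 = -4 + 3/2 = -5/2 ≈ -2.5000)
z(G, T) = -15 (z(G, T) = 3*(-5) = -15)
B(k) = 49 + k
b(f, Y) = -15
n = 53339/525 (n = -(-53339)/(3*(49 + 126)) = -(-53339)/(3*175) = -⅙*(-106678/175) = 53339/525 ≈ 101.60)
x(D, L) = 5159/15 (x(D, L) = 344 + 1/(-15) = 344 - 1/15 = 5159/15)
x(284, -595) - √(-218412 + n) = 5159/15 - √(-218412 + 53339/525) = 5159/15 - √(-114612961/525) = 5159/15 - I*√2406872181/105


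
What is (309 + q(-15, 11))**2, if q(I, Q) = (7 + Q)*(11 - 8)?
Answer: 131769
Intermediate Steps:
q(I, Q) = 21 + 3*Q (q(I, Q) = (7 + Q)*3 = 21 + 3*Q)
(309 + q(-15, 11))**2 = (309 + (21 + 3*11))**2 = (309 + (21 + 33))**2 = (309 + 54)**2 = 363**2 = 131769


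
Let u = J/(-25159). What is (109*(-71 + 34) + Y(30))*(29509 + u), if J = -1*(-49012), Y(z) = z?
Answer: -2971698779757/25159 ≈ -1.1812e+8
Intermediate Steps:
J = 49012
u = -49012/25159 (u = 49012/(-25159) = 49012*(-1/25159) = -49012/25159 ≈ -1.9481)
(109*(-71 + 34) + Y(30))*(29509 + u) = (109*(-71 + 34) + 30)*(29509 - 49012/25159) = (109*(-37) + 30)*(742367919/25159) = (-4033 + 30)*(742367919/25159) = -4003*742367919/25159 = -2971698779757/25159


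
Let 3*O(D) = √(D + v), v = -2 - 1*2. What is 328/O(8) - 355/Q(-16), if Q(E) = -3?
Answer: 1831/3 ≈ 610.33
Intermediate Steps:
v = -4 (v = -2 - 2 = -4)
O(D) = √(-4 + D)/3 (O(D) = √(D - 4)/3 = √(-4 + D)/3)
328/O(8) - 355/Q(-16) = 328/((√(-4 + 8)/3)) - 355/(-3) = 328/((√4/3)) - 355*(-⅓) = 328/(((⅓)*2)) + 355/3 = 328/(⅔) + 355/3 = 328*(3/2) + 355/3 = 492 + 355/3 = 1831/3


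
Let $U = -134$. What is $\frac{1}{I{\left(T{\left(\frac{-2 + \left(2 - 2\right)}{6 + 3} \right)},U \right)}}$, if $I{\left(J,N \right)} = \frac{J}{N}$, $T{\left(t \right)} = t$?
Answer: $603$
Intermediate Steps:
$\frac{1}{I{\left(T{\left(\frac{-2 + \left(2 - 2\right)}{6 + 3} \right)},U \right)}} = \frac{1}{\frac{-2 + \left(2 - 2\right)}{6 + 3} \frac{1}{-134}} = \frac{1}{\frac{-2 + \left(2 - 2\right)}{9} \left(- \frac{1}{134}\right)} = \frac{1}{\left(-2 + 0\right) \frac{1}{9} \left(- \frac{1}{134}\right)} = \frac{1}{\left(-2\right) \frac{1}{9} \left(- \frac{1}{134}\right)} = \frac{1}{\left(- \frac{2}{9}\right) \left(- \frac{1}{134}\right)} = \frac{1}{\frac{1}{603}} = 603$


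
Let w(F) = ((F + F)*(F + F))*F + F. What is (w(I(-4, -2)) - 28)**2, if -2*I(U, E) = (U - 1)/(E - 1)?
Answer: 707281/729 ≈ 970.21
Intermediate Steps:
I(U, E) = -(-1 + U)/(2*(-1 + E)) (I(U, E) = -(U - 1)/(2*(E - 1)) = -(-1 + U)/(2*(-1 + E)))
w(F) = F + 4*F**3 (w(F) = ((2*F)*(2*F))*F + F = (4*F**2)*F + F = 4*F**3 + F = F + 4*F**3)
(w(I(-4, -2)) - 28)**2 = (((1 - 1*(-4))/(2*(-1 - 2)) + 4*((1 - 1*(-4))/(2*(-1 - 2)))**3) - 28)**2 = (((1/2)*(1 + 4)/(-3) + 4*((1/2)*(1 + 4)/(-3))**3) - 28)**2 = (((1/2)*(-1/3)*5 + 4*((1/2)*(-1/3)*5)**3) - 28)**2 = ((-5/6 + 4*(-5/6)**3) - 28)**2 = ((-5/6 + 4*(-125/216)) - 28)**2 = ((-5/6 - 125/54) - 28)**2 = (-85/27 - 28)**2 = (-841/27)**2 = 707281/729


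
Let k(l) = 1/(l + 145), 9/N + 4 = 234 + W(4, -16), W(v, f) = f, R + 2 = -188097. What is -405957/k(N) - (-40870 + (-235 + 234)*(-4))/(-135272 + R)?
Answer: -4074636075323157/69201394 ≈ -5.8881e+7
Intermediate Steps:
R = -188099 (R = -2 - 188097 = -188099)
N = 9/214 (N = 9/(-4 + (234 - 16)) = 9/(-4 + 218) = 9/214 ≈ 0.042056)
k(l) = 1/(145 + l)
-405957/k(N) - (-40870 + (-235 + 234)*(-4))/(-135272 + R) = -405957/(1/(145 + 9/214)) - (-40870 + (-235 + 234)*(-4))/(-135272 - 188099) = -405957/(1/(31039/214)) - (-40870 - 1*(-4))/(-323371) = -405957/214/31039 - (-40870 + 4)*(-1)/323371 = -405957*31039/214 - (-40866)*(-1)/323371 = -12600499323/214 - 1*40866/323371 = -12600499323/214 - 40866/323371 = -4074636075323157/69201394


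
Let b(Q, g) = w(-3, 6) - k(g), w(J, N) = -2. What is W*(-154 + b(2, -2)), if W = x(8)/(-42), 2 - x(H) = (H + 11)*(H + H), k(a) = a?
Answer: -3322/3 ≈ -1107.3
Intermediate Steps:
x(H) = 2 - 2*H*(11 + H) (x(H) = 2 - (H + 11)*(H + H) = 2 - (11 + H)*2*H = 2 - 2*H*(11 + H))
W = 151/21 (W = (2 - 22*8 - 2*8²)/(-42) = (2 - 176 - 2*64)*(-1/42) = (2 - 176 - 128)*(-1/42) = -302*(-1/42) = 151/21 ≈ 7.1905)
b(Q, g) = -2 - g
W*(-154 + b(2, -2)) = 151*(-154 + (-2 - 1*(-2)))/21 = 151*(-154 + (-2 + 2))/21 = 151*(-154 + 0)/21 = (151/21)*(-154) = -3322/3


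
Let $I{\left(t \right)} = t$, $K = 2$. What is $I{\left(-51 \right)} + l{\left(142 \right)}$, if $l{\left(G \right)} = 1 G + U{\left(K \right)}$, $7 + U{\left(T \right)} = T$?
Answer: $86$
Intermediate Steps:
$U{\left(T \right)} = -7 + T$
$l{\left(G \right)} = -5 + G$ ($l{\left(G \right)} = 1 G + \left(-7 + 2\right) = G - 5 = -5 + G$)
$I{\left(-51 \right)} + l{\left(142 \right)} = -51 + \left(-5 + 142\right) = -51 + 137 = 86$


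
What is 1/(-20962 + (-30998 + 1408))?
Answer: -1/50552 ≈ -1.9782e-5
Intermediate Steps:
1/(-20962 + (-30998 + 1408)) = 1/(-20962 - 29590) = 1/(-50552) = -1/50552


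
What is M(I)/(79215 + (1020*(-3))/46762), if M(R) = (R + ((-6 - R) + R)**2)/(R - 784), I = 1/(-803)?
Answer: -675874567/1166010462949905 ≈ -5.7965e-7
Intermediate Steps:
I = -1/803 ≈ -0.0012453
M(R) = (36 + R)/(-784 + R) (M(R) = (R + (-6)**2)/(-784 + R) = (R + 36)/(-784 + R) = (36 + R)/(-784 + R))
M(I)/(79215 + (1020*(-3))/46762) = ((36 - 1/803)/(-784 - 1/803))/(79215 + (1020*(-3))/46762) = ((28907/803)/(-629553/803))/(79215 - 3060*1/46762) = (-803/629553*28907/803)/(79215 - 1530/23381) = -28907/(629553*1852124385/23381) = -28907/629553*23381/1852124385 = -675874567/1166010462949905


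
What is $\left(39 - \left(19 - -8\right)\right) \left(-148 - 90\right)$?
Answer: $-2856$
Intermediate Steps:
$\left(39 - \left(19 - -8\right)\right) \left(-148 - 90\right) = \left(39 - \left(19 + 8\right)\right) \left(-238\right) = \left(39 - 27\right) \left(-238\right) = 12 \left(-238\right) = -2856$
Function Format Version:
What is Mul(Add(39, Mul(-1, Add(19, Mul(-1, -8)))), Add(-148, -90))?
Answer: -2856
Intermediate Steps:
Mul(Add(39, Mul(-1, Add(19, Mul(-1, -8)))), Add(-148, -90)) = Mul(Add(39, Mul(-1, Add(19, 8))), -238) = Mul(Add(39, Mul(-1, 27)), -238) = Mul(Add(39, -27), -238) = Mul(12, -238) = -2856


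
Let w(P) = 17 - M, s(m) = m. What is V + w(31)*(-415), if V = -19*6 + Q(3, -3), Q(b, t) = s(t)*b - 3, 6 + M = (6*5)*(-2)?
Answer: -34571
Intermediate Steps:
M = -66 (M = -6 + (6*5)*(-2) = -6 + 30*(-2) = -6 - 60 = -66)
Q(b, t) = -3 + b*t (Q(b, t) = t*b - 3 = b*t - 3 = -3 + b*t)
V = -126 (V = -19*6 + (-3 + 3*(-3)) = -114 + (-3 - 9) = -114 - 12 = -126)
w(P) = 83 (w(P) = 17 - 1*(-66) = 17 + 66 = 83)
V + w(31)*(-415) = -126 + 83*(-415) = -126 - 34445 = -34571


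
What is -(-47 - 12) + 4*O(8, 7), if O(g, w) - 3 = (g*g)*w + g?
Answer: 1895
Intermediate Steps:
O(g, w) = 3 + g + w*g**2 (O(g, w) = 3 + ((g*g)*w + g) = 3 + (g**2*w + g) = 3 + (w*g**2 + g) = 3 + (g + w*g**2) = 3 + g + w*g**2)
-(-47 - 12) + 4*O(8, 7) = -(-47 - 12) + 4*(3 + 8 + 7*8**2) = -1*(-59) + 4*(3 + 8 + 7*64) = 59 + 4*(3 + 8 + 448) = 59 + 4*459 = 59 + 1836 = 1895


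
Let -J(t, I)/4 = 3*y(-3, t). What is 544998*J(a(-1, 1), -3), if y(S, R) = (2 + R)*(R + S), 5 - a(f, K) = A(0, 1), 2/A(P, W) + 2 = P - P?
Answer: -156959424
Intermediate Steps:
A(P, W) = -1 (A(P, W) = 2/(-2 + (P - P)) = 2/(-2 + 0) = 2/(-2) = 2*(-½) = -1)
a(f, K) = 6 (a(f, K) = 5 - 1*(-1) = 5 + 1 = 6)
J(t, I) = 72 - 12*t² + 12*t (J(t, I) = -12*(t² + 2*t + 2*(-3) + t*(-3)) = -12*(t² + 2*t - 6 - 3*t) = -12*(-6 + t² - t) = -4*(-18 - 3*t + 3*t²) = 72 - 12*t² + 12*t)
544998*J(a(-1, 1), -3) = 544998*(72 - 12*6² + 12*6) = 544998*(72 - 12*36 + 72) = 544998*(72 - 432 + 72) = 544998*(-288) = -156959424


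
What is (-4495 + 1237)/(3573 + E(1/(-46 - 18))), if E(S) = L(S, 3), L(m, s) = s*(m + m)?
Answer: -34752/38111 ≈ -0.91186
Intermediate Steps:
L(m, s) = 2*m*s (L(m, s) = s*(2*m) = 2*m*s)
E(S) = 6*S (E(S) = 2*S*3 = 6*S)
(-4495 + 1237)/(3573 + E(1/(-46 - 18))) = (-4495 + 1237)/(3573 + 6/(-46 - 18)) = -3258/(3573 + 6/(-64)) = -3258/(3573 + 6*(-1/64)) = -3258/(3573 - 3/32) = -3258/114333/32 = -3258*32/114333 = -34752/38111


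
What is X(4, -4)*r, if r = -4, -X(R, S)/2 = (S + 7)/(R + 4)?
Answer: 3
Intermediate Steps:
X(R, S) = -2*(7 + S)/(4 + R) (X(R, S) = -2*(S + 7)/(R + 4) = -2*(7 + S)/(4 + R))
X(4, -4)*r = (2*(-7 - 1*(-4))/(4 + 4))*(-4) = (2*(-7 + 4)/8)*(-4) = (2*(⅛)*(-3))*(-4) = -¾*(-4) = 3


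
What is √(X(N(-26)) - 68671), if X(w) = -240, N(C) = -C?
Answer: I*√68911 ≈ 262.51*I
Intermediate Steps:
√(X(N(-26)) - 68671) = √(-240 - 68671) = √(-68911) = I*√68911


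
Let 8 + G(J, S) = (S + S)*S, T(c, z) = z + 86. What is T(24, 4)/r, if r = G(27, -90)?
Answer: 45/8096 ≈ 0.0055583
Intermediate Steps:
T(c, z) = 86 + z
G(J, S) = -8 + 2*S² (G(J, S) = -8 + (S + S)*S = -8 + (2*S)*S = -8 + 2*S²)
r = 16192 (r = -8 + 2*(-90)² = -8 + 2*8100 = -8 + 16200 = 16192)
T(24, 4)/r = (86 + 4)/16192 = 90*(1/16192) = 45/8096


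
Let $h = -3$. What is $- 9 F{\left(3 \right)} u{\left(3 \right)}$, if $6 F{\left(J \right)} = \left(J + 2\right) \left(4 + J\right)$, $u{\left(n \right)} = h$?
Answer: $\frac{315}{2} \approx 157.5$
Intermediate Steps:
$u{\left(n \right)} = -3$
$F{\left(J \right)} = \frac{\left(2 + J\right) \left(4 + J\right)}{6}$ ($F{\left(J \right)} = \frac{\left(J + 2\right) \left(4 + J\right)}{6} = \frac{\left(2 + J\right) \left(4 + J\right)}{6}$)
$- 9 F{\left(3 \right)} u{\left(3 \right)} = - 9 \left(\frac{4}{3} + 3 + \frac{3^{2}}{6}\right) \left(-3\right) = - 9 \left(\frac{4}{3} + 3 + \frac{1}{6} \cdot 9\right) \left(-3\right) = - 9 \left(\frac{4}{3} + 3 + \frac{3}{2}\right) \left(-3\right) = \left(-9\right) \frac{35}{6} \left(-3\right) = \left(- \frac{105}{2}\right) \left(-3\right) = \frac{315}{2}$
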